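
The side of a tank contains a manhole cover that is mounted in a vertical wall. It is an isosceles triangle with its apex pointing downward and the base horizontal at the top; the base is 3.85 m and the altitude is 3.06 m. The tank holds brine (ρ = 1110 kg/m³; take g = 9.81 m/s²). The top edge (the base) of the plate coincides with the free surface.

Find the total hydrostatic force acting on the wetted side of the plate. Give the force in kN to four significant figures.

F ≈ 65.43 kN

γ = ρg = 1110 × 9.81 / 1000 = 10.8891 kN/m³.
With the apex down, the centroid sits h/3 = 3.06/3 = 1.02 m below the base (the top edge), so the centroid depth is h_c = 1.02 m.
A = ½ × 3.85 × 3.06 = 5.8905 m².
Resultant F = γ·h_c·A = 10.8891 × 1.02 × 5.8905 = 65.4251 kN.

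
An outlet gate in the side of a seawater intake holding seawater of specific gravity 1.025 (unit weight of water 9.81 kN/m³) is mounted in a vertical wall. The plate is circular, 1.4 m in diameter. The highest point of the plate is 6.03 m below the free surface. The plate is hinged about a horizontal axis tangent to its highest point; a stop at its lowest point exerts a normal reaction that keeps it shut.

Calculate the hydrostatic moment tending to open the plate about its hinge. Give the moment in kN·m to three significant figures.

M ≈ 74.8 kN·m

γ = 1.025 × 9.81 = 10.05525 kN/m³.
The centroid is at the centre, 0.7 m below the top of the plate, so the centroid depth is h_c = 6.03 + 0.7 = 6.73 m.
A = π(0.7)² = 1.53938 m².
Resultant F = γ·h_c·A = 10.05525 × 6.73 × 1.53938 = 104.173 kN.
I_c = πr⁴/4 = π × 0.7⁴/4 = 0.188574 m⁴.
Centre of pressure: y_p = y_c + I_c/(y_c·A) = 6.73 + 0.188574/(6.73 × 1.53938) = 6.73 + 0.0182021 = 6.7482 m along the plane.
The resultant acts 0.7 + 0.0182021 = 0.718202 m (along the plate) below the hinge at the top edge, so the moment about the hinge is M = F × 0.718202 = 104.173 × 0.718202 = 74.8173 kN·m.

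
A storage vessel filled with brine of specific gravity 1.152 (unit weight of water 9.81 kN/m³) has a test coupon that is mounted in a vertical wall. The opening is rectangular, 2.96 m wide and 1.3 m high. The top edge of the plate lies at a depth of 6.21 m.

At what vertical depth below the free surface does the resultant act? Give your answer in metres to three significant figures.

h_p = 6.88 m

γ = 1.152 × 9.81 = 11.30112 kN/m³.
The centroid lies 1.3/2 = 0.65 m below the top edge, so the centroid depth is h_c = 6.21 + 0.65 = 6.86 m.
A = 2.96 × 1.3 = 3.848 m².
Resultant F = γ·h_c·A = 11.30112 × 6.86 × 3.848 = 298.319 kN.
I_c = b·h³/12 = 2.96 × 1.3³/12 = 0.541927 m⁴.
Centre of pressure: y_p = y_c + I_c/(y_c·A) = 6.86 + 0.541927/(6.86 × 3.848) = 6.86 + 0.0205297 = 6.88053 m along the plane.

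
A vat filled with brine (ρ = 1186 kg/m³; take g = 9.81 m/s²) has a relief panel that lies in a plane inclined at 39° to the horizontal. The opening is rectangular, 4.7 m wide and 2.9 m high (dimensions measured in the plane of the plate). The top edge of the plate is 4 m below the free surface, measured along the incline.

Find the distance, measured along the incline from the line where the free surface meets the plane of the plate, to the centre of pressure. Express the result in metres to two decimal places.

y_p = 5.58 m

γ = ρg = 1186 × 9.81 / 1000 = 11.63466 kN/m³.
Let θ = 39° be the plate's angle to the horizontal; measure y along the incline from where the plane meets the free surface. Vertical depth h = y·sinθ with sinθ = 0.629320.
The centroid lies 2.9/2 = 1.45 m below the top edge, so y_c = 4 + 1.45 = 5.45 m and h_c = 5.45 × 0.629320 = 3.42979 m.
A = 4.7 × 2.9 = 13.63 m².
Resultant F = γ·h_c·A = 11.63466 × 3.42979 × 13.63 = 543.898 kN.
I_c = b·h³/12 = 4.7 × 2.9³/12 = 9.55236 m⁴.
Centre of pressure: y_p = y_c + I_c/(y_c·A) = 5.45 + 9.55236/(5.45 × 13.63) = 5.45 + 0.128593 = 5.57859 m along the plane.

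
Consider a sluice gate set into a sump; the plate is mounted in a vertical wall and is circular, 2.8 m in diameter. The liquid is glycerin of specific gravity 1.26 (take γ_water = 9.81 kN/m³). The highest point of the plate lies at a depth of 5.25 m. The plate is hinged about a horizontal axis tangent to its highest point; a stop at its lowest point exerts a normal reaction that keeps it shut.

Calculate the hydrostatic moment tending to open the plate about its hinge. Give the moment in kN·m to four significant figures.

γ = 1.26 × 9.81 = 12.3606 kN/m³.
The centroid is at the centre, 1.4 m below the top of the plate, so the centroid depth is h_c = 5.25 + 1.4 = 6.65 m.
A = π(1.4)² = 6.15752 m².
Resultant F = γ·h_c·A = 12.3606 × 6.65 × 6.15752 = 506.136 kN.
I_c = πr⁴/4 = π × 1.4⁴/4 = 3.01719 m⁴.
Centre of pressure: y_p = y_c + I_c/(y_c·A) = 6.65 + 3.01719/(6.65 × 6.15752) = 6.65 + 0.0736843 = 6.72368 m along the plane.
The resultant acts 1.4 + 0.0736843 = 1.47368 m (along the plate) below the hinge at the top edge, so the moment about the hinge is M = F × 1.47368 = 506.136 × 1.47368 = 745.883 kN·m.

M ≈ 745.9 kN·m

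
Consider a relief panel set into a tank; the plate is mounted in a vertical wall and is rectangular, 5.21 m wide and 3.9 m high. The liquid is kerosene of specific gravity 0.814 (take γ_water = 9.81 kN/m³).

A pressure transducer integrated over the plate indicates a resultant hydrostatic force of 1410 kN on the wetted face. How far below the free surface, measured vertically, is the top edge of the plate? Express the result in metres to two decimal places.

d_top ≈ 6.74 m

γ = 0.814 × 9.81 = 7.98534 kN/m³.
A = 5.21 × 3.9 = 20.319 m².
From F = γ·h_c·A, the centroid depth is h_c = 1410/(7.98534 × 20.319) = 8.69007 m.
The centroid lies 3.9/2 = 1.95 m below the top edge, so the top edge sits at h_top = 8.69007 − 1.95 = 6.74007 m below the surface.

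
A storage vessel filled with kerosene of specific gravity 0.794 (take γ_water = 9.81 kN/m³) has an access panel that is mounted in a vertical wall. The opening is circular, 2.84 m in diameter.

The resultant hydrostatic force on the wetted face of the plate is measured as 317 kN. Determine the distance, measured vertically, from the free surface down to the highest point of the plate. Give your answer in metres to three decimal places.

d_top ≈ 5.005 m

γ = 0.794 × 9.81 = 7.78914 kN/m³.
A = π(1.42)² = 6.33471 m².
From F = γ·h_c·A, the centroid depth is h_c = 317/(7.78914 × 6.33471) = 6.42455 m.
The centroid is at the centre, 1.42 m below the top of the plate, so the highest point sits at h_top = 6.42455 − 1.42 = 5.00455 m below the surface.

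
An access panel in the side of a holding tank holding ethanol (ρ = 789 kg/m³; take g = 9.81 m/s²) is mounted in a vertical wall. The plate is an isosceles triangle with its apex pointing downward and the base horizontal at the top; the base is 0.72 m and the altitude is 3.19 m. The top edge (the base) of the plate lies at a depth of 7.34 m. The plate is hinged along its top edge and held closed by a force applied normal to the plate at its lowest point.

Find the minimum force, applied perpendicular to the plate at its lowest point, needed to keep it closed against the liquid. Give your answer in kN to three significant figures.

γ = ρg = 789 × 9.81 / 1000 = 7.74009 kN/m³.
With the apex down, the centroid sits h/3 = 3.19/3 = 1.06333 m below the base (the top edge), so the centroid depth is h_c = 7.34 + 1.06333 = 8.40333 m.
A = ½ × 0.72 × 3.19 = 1.1484 m².
Resultant F = γ·h_c·A = 7.74009 × 8.40333 × 1.1484 = 74.6948 kN.
I_c = b·h³/36 = 0.72 × 3.19³/36 = 0.649235 m⁴.
Centre of pressure: y_p = y_c + I_c/(y_c·A) = 8.40333 + 0.649235/(8.40333 × 1.1484) = 8.40333 + 0.0672756 = 8.47061 m along the plane.
The resultant acts 1.06333 + 0.0672756 = 1.13061 m (along the plate) below the hinge at the top edge, so the moment about the hinge is M = F × 1.13061 = 74.6948 × 1.13061 = 84.4507 kN·m.
A normal force at the bottom, 3.19 m from the hinge, must supply this moment: P = 84.4507/3.19 = 26.4736 kN.

P ≈ 26.5 kN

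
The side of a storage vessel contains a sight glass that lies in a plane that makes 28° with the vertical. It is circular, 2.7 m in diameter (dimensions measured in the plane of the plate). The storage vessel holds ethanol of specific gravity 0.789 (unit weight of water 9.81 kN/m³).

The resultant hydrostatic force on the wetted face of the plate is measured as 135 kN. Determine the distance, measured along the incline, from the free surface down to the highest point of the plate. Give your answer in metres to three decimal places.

γ = 0.789 × 9.81 = 7.74009 kN/m³.
A = π(1.35)² = 5.72555 m².
From F = γ·h_c·A, the centroid depth is h_c = 135/(7.74009 × 5.72555) = 3.04629 m.
The plate makes 28° with the vertical, i.e. θ = 90° − 28° = 62° to the horizontal. Measuring y along the incline from the free-surface line, vertical depth h = y·sinθ with sinθ = 0.882948.
Along the incline, y_c = h_c/sinθ = 3.04629/0.882948 = 3.45014 m.
The centroid is at the centre, 1.35 m below the top of the plate, so the highest point sits at y_top = 3.45014 − 1.35 = 2.10014 m along the incline.

y_top ≈ 2.100 m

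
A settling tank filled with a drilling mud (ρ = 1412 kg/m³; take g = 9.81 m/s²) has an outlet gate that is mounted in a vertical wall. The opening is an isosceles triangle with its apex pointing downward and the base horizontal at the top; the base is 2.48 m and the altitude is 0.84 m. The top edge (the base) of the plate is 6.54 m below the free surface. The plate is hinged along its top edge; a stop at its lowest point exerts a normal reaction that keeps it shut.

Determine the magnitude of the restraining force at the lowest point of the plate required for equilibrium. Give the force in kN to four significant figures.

γ = ρg = 1412 × 9.81 / 1000 = 13.85172 kN/m³.
With the apex down, the centroid sits h/3 = 0.84/3 = 0.28 m below the base (the top edge), so the centroid depth is h_c = 6.54 + 0.28 = 6.82 m.
A = ½ × 2.48 × 0.84 = 1.0416 m².
Resultant F = γ·h_c·A = 13.85172 × 6.82 × 1.0416 = 98.3986 kN.
I_c = b·h³/36 = 2.48 × 0.84³/36 = 0.0408307 m⁴.
Centre of pressure: y_p = y_c + I_c/(y_c·A) = 6.82 + 0.0408307/(6.82 × 1.0416) = 6.82 + 0.0057478 = 6.82575 m along the plane.
The resultant acts 0.28 + 0.0057478 = 0.285748 m (along the plate) below the hinge at the top edge, so the moment about the hinge is M = F × 0.285748 = 98.3986 × 0.285748 = 28.1172 kN·m.
A normal force at the bottom, 0.84 m from the hinge, must supply this moment: P = 28.1172/0.84 = 33.4729 kN.

P ≈ 33.47 kN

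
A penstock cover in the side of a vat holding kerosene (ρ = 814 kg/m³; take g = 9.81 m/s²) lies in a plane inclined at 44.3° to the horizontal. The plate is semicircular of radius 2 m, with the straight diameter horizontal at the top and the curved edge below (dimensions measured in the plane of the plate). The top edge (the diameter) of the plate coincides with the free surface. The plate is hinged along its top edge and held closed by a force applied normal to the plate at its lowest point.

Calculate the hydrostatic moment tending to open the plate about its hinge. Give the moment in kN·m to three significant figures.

γ = ρg = 814 × 9.81 / 1000 = 7.98534 kN/m³.
Let θ = 44.3° be the plate's angle to the horizontal; measure y along the incline from where the plane meets the free surface. Vertical depth h = y·sinθ with sinθ = 0.698415.
The centroid of a semicircle lies 4r/(3π) = 0.848826 m from the diameter, here below the top edge, so y_c = 0.848826 m and h_c = 0.848826 × 0.698415 = 0.592833 m.
A = πr²/2 = π × 2²/2 = 6.28319 m².
Resultant F = γ·h_c·A = 7.98534 × 0.592833 × 6.28319 = 29.7445 kN.
I_c = (π/8 − 8/(9π))·r⁴ = 0.109757 × 2⁴ = 1.75611 m⁴.
Centre of pressure: y_p = y_c + I_c/(y_c·A) = 0.848826 + 1.75611/(0.848826 × 6.28319) = 0.848826 + 0.329271 = 1.1781 m along the plane.
The resultant acts 0.848826 + 0.329271 = 1.1781 m (along the plate) below the hinge at the top edge, so the moment about the hinge is M = F × 1.1781 = 29.7445 × 1.1781 = 35.042 kN·m.

M ≈ 35.0 kN·m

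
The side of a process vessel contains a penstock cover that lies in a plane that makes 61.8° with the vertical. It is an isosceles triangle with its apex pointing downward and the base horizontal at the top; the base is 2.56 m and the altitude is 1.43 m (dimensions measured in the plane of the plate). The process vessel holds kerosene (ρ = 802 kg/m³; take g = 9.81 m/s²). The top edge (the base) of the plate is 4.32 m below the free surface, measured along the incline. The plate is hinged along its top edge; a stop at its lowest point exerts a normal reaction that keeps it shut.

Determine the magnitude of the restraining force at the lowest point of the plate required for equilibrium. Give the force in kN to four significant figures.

γ = ρg = 802 × 9.81 / 1000 = 7.86762 kN/m³.
The plate makes 61.8° with the vertical, i.e. θ = 90° − 61.8° = 28.2° to the horizontal. Measuring y along the incline from the free-surface line, vertical depth h = y·sinθ with sinθ = 0.472551.
With the apex down, the centroid sits h/3 = 1.43/3 = 0.476667 m below the base (the top edge), so y_c = 4.32 + 0.476667 = 4.79667 m and h_c = 4.79667 × 0.472551 = 2.26667 m.
A = ½ × 2.56 × 1.43 = 1.8304 m².
Resultant F = γ·h_c·A = 7.86762 × 2.26667 × 1.8304 = 32.6421 kN.
I_c = b·h³/36 = 2.56 × 1.43³/36 = 0.207944 m⁴.
Centre of pressure: y_p = y_c + I_c/(y_c·A) = 4.79667 + 0.207944/(4.79667 × 1.8304) = 4.79667 + 0.0236843 = 4.82035 m along the plane.
The resultant acts 0.476667 + 0.0236843 = 0.500351 m (along the plate) below the hinge at the top edge, so the moment about the hinge is M = F × 0.500351 = 32.6421 × 0.500351 = 16.3325 kN·m.
A normal force at the bottom, 1.43 m from the hinge, must supply this moment: P = 16.3325/1.43 = 11.4213 kN.

P ≈ 11.42 kN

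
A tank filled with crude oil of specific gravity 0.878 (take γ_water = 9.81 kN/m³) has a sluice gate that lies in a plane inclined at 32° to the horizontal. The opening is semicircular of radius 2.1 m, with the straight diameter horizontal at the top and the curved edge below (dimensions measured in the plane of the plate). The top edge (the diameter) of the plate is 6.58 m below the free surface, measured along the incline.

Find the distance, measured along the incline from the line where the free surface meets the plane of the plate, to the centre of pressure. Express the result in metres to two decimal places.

y_p = 7.51 m

γ = 0.878 × 9.81 = 8.61318 kN/m³.
Let θ = 32° be the plate's angle to the horizontal; measure y along the incline from where the plane meets the free surface. Vertical depth h = y·sinθ with sinθ = 0.529919.
The centroid of a semicircle lies 4r/(3π) = 0.891268 m from the diameter, here below the top edge, so y_c = 6.58 + 0.891268 = 7.47127 m and h_c = 7.47127 × 0.529919 = 3.95917 m.
A = πr²/2 = π × 2.1²/2 = 6.92721 m².
Resultant F = γ·h_c·A = 8.61318 × 3.95917 × 6.92721 = 236.225 kN.
I_c = (π/8 − 8/(9π))·r⁴ = 0.109757 × 2.1⁴ = 2.13457 m⁴.
Centre of pressure: y_p = y_c + I_c/(y_c·A) = 7.47127 + 2.13457/(7.47127 × 6.92721) = 7.47127 + 0.0412437 = 7.51251 m along the plane.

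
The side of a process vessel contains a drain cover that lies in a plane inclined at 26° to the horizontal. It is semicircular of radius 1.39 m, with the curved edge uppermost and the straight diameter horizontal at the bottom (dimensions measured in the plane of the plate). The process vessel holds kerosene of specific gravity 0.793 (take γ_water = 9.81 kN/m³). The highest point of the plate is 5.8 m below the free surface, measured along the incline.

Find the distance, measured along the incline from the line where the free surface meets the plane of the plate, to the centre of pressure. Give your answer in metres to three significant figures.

y_p = 6.62 m

γ = 0.793 × 9.81 = 7.77933 kN/m³.
Let θ = 26° be the plate's angle to the horizontal; measure y along the incline from where the plane meets the free surface. Vertical depth h = y·sinθ with sinθ = 0.438371.
The centroid lies 4r/(3π) = 0.589934 m above the diameter, so r − 4r/(3π) = 1.39 − 0.589934 = 0.800066 m below the topmost point, so y_c = 5.8 + 0.800066 = 6.60007 m and h_c = 6.60007 × 0.438371 = 2.89328 m.
A = πr²/2 = π × 1.39²/2 = 3.03494 m².
Resultant F = γ·h_c·A = 7.77933 × 2.89328 × 3.03494 = 68.3098 kN.
I_c = (π/8 − 8/(9π))·r⁴ = 0.109757 × 1.39⁴ = 0.409724 m⁴.
Centre of pressure: y_p = y_c + I_c/(y_c·A) = 6.60007 + 0.409724/(6.60007 × 3.03494) = 6.60007 + 0.0204547 = 6.62052 m along the plane.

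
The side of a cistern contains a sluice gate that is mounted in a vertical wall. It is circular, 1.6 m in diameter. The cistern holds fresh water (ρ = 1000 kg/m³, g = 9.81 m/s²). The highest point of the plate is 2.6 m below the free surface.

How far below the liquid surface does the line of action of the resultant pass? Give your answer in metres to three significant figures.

γ = ρg = 1000 × 9.81 = 9810 N/m³ = 9.81 kN/m³.
The centroid is at the centre, 0.8 m below the top of the plate, so the centroid depth is h_c = 2.6 + 0.8 = 3.4 m.
A = π(0.8)² = 2.01062 m².
Resultant F = γ·h_c·A = 9.81 × 3.4 × 2.01062 = 67.0622 kN.
I_c = πr⁴/4 = π × 0.8⁴/4 = 0.321699 m⁴.
Centre of pressure: y_p = y_c + I_c/(y_c·A) = 3.4 + 0.321699/(3.4 × 2.01062) = 3.4 + 0.0470588 = 3.44706 m along the plane.

h_p = 3.45 m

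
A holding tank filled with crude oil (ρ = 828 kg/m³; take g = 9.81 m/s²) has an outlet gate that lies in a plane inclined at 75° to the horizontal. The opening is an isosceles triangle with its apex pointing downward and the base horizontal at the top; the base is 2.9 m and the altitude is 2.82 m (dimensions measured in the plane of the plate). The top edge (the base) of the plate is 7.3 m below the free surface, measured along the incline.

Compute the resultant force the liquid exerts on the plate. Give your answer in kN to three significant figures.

γ = ρg = 828 × 9.81 / 1000 = 8.12268 kN/m³.
Let θ = 75° be the plate's angle to the horizontal; measure y along the incline from where the plane meets the free surface. Vertical depth h = y·sinθ with sinθ = 0.965926.
With the apex down, the centroid sits h/3 = 2.82/3 = 0.94 m below the base (the top edge), so y_c = 7.3 + 0.94 = 8.24 m and h_c = 8.24 × 0.965926 = 7.95923 m.
A = ½ × 2.9 × 2.82 = 4.089 m².
Resultant F = γ·h_c·A = 8.12268 × 7.95923 × 4.089 = 264.355 kN.

F ≈ 264 kN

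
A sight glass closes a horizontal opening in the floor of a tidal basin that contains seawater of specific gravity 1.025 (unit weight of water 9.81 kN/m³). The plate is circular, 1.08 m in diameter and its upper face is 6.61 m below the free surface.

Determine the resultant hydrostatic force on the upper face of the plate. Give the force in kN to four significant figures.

γ = 1.025 × 9.81 = 10.05525 kN/m³.
The plate is horizontal, so pressure is uniform at p = γ·h = 10.05525 × 6.61 = 66.4652 kN/m².
A = π(0.54)² = 0.916088 m².
F = p·A = 66.4652 × 0.916088 = 60.888 kN.

F ≈ 60.89 kN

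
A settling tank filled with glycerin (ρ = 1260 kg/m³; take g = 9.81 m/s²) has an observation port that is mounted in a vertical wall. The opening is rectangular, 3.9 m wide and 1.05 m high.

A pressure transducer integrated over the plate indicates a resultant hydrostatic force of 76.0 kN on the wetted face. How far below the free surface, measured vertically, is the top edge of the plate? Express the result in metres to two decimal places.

d_top ≈ 0.98 m

γ = ρg = 1260 × 9.81 / 1000 = 12.3606 kN/m³.
A = 3.9 × 1.05 = 4.095 m².
From F = γ·h_c·A, the centroid depth is h_c = 76.0/(12.3606 × 4.095) = 1.50148 m.
The centroid lies 1.05/2 = 0.525 m below the top edge, so the top edge sits at h_top = 1.50148 − 0.525 = 0.97648 m below the surface.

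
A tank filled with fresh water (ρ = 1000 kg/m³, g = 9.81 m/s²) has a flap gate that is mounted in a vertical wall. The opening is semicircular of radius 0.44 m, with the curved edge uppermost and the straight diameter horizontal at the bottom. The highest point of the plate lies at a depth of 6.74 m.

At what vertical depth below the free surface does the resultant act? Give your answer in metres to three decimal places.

γ = ρg = 1000 × 9.81 = 9810 N/m³ = 9.81 kN/m³.
The centroid lies 4r/(3π) = 0.186742 m above the diameter, so r − 4r/(3π) = 0.44 − 0.186742 = 0.253258 m below the topmost point, so the centroid depth is h_c = 6.74 + 0.253258 = 6.99326 m.
A = πr²/2 = π × 0.44²/2 = 0.304106 m².
Resultant F = γ·h_c·A = 9.81 × 6.99326 × 0.304106 = 20.8629 kN.
I_c = (π/8 − 8/(9π))·r⁴ = 0.109757 × 0.44⁴ = 0.0041138 m⁴.
Centre of pressure: y_p = y_c + I_c/(y_c·A) = 6.99326 + 0.0041138/(6.99326 × 0.304106) = 6.99326 + 0.00193437 = 6.99519 m along the plane.

h_p = 6.995 m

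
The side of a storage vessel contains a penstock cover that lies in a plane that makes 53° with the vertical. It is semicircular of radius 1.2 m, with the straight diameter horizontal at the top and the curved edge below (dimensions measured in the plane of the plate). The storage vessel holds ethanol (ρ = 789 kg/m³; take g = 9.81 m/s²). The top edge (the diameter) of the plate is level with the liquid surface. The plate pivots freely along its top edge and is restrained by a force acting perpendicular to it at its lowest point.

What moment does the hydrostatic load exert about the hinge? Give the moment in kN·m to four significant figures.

γ = ρg = 789 × 9.81 / 1000 = 7.74009 kN/m³.
The plate makes 53° with the vertical, i.e. θ = 90° − 53° = 37° to the horizontal. Measuring y along the incline from the free-surface line, vertical depth h = y·sinθ with sinθ = 0.601815.
The centroid of a semicircle lies 4r/(3π) = 0.509296 m from the diameter, here below the top edge, so y_c = 0.509296 m and h_c = 0.509296 × 0.601815 = 0.306502 m.
A = πr²/2 = π × 1.2²/2 = 2.26195 m².
Resultant F = γ·h_c·A = 7.74009 × 0.306502 × 2.26195 = 5.36614 kN.
I_c = (π/8 − 8/(9π))·r⁴ = 0.109757 × 1.2⁴ = 0.227592 m⁴.
Centre of pressure: y_p = y_c + I_c/(y_c·A) = 0.509296 + 0.227592/(0.509296 × 2.26195) = 0.509296 + 0.197562 = 0.706858 m along the plane.
The resultant acts 0.509296 + 0.197562 = 0.706858 m (along the plate) below the hinge at the top edge, so the moment about the hinge is M = F × 0.706858 = 5.36614 × 0.706858 = 3.7931 kN·m.

M ≈ 3.793 kN·m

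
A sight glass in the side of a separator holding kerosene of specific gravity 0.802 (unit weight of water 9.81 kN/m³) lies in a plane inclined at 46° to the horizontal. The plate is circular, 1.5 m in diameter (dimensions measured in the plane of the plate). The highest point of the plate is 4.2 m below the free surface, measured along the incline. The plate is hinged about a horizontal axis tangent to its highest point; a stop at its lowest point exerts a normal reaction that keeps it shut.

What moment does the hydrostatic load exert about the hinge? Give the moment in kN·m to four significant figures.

γ = 0.802 × 9.81 = 7.86762 kN/m³.
Let θ = 46° be the plate's angle to the horizontal; measure y along the incline from where the plane meets the free surface. Vertical depth h = y·sinθ with sinθ = 0.719340.
The centroid is at the centre, 0.75 m below the top of the plate, so y_c = 4.2 + 0.75 = 4.95 m and h_c = 4.95 × 0.719340 = 3.56073 m.
A = π(0.75)² = 1.76715 m².
Resultant F = γ·h_c·A = 7.86762 × 3.56073 × 1.76715 = 49.5058 kN.
I_c = πr⁴/4 = π × 0.75⁴/4 = 0.248505 m⁴.
Centre of pressure: y_p = y_c + I_c/(y_c·A) = 4.95 + 0.248505/(4.95 × 1.76715) = 4.95 + 0.028409 = 4.97841 m along the plane.
The resultant acts 0.75 + 0.028409 = 0.778409 m (along the plate) below the hinge at the top edge, so the moment about the hinge is M = F × 0.778409 = 49.5058 × 0.778409 = 38.5358 kN·m.

M ≈ 38.54 kN·m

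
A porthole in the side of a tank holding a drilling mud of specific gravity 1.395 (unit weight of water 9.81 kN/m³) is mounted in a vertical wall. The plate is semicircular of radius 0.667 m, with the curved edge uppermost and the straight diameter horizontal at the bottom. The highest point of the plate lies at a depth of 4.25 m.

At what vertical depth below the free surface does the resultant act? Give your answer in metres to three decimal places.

h_p = 4.641 m

γ = 1.395 × 9.81 = 13.68495 kN/m³.
The centroid lies 4r/(3π) = 0.283084 m above the diameter, so r − 4r/(3π) = 0.667 − 0.283084 = 0.383916 m below the topmost point, so the centroid depth is h_c = 4.25 + 0.383916 = 4.63392 m.
A = πr²/2 = π × 0.667²/2 = 0.69883 m².
Resultant F = γ·h_c·A = 13.68495 × 4.63392 × 0.69883 = 44.3163 kN.
I_c = (π/8 − 8/(9π))·r⁴ = 0.109757 × 0.667⁴ = 0.0217238 m⁴.
Centre of pressure: y_p = y_c + I_c/(y_c·A) = 4.63392 + 0.0217238/(4.63392 × 0.69883) = 4.63392 + 0.00670835 = 4.64063 m along the plane.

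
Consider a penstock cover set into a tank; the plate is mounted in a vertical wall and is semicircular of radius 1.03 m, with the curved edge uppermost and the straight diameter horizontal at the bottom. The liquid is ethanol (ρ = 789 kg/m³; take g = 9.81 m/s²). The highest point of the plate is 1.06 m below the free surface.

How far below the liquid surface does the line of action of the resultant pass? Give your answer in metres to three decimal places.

γ = ρg = 789 × 9.81 / 1000 = 7.74009 kN/m³.
The centroid lies 4r/(3π) = 0.437146 m above the diameter, so r − 4r/(3π) = 1.03 − 0.437146 = 0.592854 m below the topmost point, so the centroid depth is h_c = 1.06 + 0.592854 = 1.65285 m.
A = πr²/2 = π × 1.03²/2 = 1.66646 m².
Resultant F = γ·h_c·A = 7.74009 × 1.65285 × 1.66646 = 21.3194 kN.
I_c = (π/8 − 8/(9π))·r⁴ = 0.109757 × 1.03⁴ = 0.123532 m⁴.
Centre of pressure: y_p = y_c + I_c/(y_c·A) = 1.65285 + 0.123532/(1.65285 × 1.66646) = 1.65285 + 0.0448488 = 1.6977 m along the plane.

h_p = 1.698 m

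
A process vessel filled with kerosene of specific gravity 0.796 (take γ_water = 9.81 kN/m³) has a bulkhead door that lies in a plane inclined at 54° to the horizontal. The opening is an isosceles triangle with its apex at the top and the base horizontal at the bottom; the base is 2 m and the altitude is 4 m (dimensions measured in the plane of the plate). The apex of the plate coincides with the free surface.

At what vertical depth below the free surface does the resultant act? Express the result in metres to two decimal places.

γ = 0.796 × 9.81 = 7.80876 kN/m³.
Let θ = 54° be the plate's angle to the horizontal; measure y along the incline from where the plane meets the free surface. Vertical depth h = y·sinθ with sinθ = 0.809017.
With the apex up, the centroid sits 2h/3 = 2 × 4/3 = 2.66667 m below the apex, so y_c = 2.66667 m and h_c = 2.66667 × 0.809017 = 2.15738 m.
A = ½ × 2 × 4 = 4 m².
Resultant F = γ·h_c·A = 7.80876 × 2.15738 × 4 = 67.3859 kN.
I_c = b·h³/36 = 2 × 4³/36 = 3.55556 m⁴.
Centre of pressure: y_p = y_c + I_c/(y_c·A) = 2.66667 + 3.55556/(2.66667 × 4) = 2.66667 + 0.333333 = 3 m along the plane.
Vertically, h_p = y_p·sinθ = 3 × 0.809017 = 2.42705 m.

h_p = 2.43 m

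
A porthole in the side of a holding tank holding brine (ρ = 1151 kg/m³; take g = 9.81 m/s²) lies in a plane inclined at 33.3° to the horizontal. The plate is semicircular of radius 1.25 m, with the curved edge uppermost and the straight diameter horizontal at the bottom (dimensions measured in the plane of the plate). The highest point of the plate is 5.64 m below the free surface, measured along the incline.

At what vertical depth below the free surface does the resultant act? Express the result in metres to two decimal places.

h_p = 3.50 m

γ = ρg = 1151 × 9.81 / 1000 = 11.29131 kN/m³.
Let θ = 33.3° be the plate's angle to the horizontal; measure y along the incline from where the plane meets the free surface. Vertical depth h = y·sinθ with sinθ = 0.549023.
The centroid lies 4r/(3π) = 0.530516 m above the diameter, so r − 4r/(3π) = 1.25 − 0.530516 = 0.719484 m below the topmost point, so y_c = 5.64 + 0.719484 = 6.35948 m and h_c = 6.35948 × 0.549023 = 3.4915 m.
A = πr²/2 = π × 1.25²/2 = 2.45437 m².
Resultant F = γ·h_c·A = 11.29131 × 3.4915 × 2.45437 = 96.7601 kN.
I_c = (π/8 − 8/(9π))·r⁴ = 0.109757 × 1.25⁴ = 0.267961 m⁴.
Centre of pressure: y_p = y_c + I_c/(y_c·A) = 6.35948 + 0.267961/(6.35948 × 2.45437) = 6.35948 + 0.0171676 = 6.37665 m along the plane.
Vertically, h_p = y_p·sinθ = 6.37665 × 0.549023 = 3.50093 m.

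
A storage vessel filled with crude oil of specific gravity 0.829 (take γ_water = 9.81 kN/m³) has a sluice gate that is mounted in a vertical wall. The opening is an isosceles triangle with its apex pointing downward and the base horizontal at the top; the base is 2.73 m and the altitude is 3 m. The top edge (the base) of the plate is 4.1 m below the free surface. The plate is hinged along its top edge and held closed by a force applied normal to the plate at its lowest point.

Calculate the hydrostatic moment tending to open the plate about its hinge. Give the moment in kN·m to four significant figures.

γ = 0.829 × 9.81 = 8.13249 kN/m³.
With the apex down, the centroid sits h/3 = 3/3 = 1 m below the base (the top edge), so the centroid depth is h_c = 4.1 + 1 = 5.1 m.
A = ½ × 2.73 × 3 = 4.095 m².
Resultant F = γ·h_c·A = 8.13249 × 5.1 × 4.095 = 169.843 kN.
I_c = b·h³/36 = 2.73 × 3³/36 = 2.0475 m⁴.
Centre of pressure: y_p = y_c + I_c/(y_c·A) = 5.1 + 2.0475/(5.1 × 4.095) = 5.1 + 0.0980392 = 5.19804 m along the plane.
The resultant acts 1 + 0.0980392 = 1.09804 m (along the plate) below the hinge at the top edge, so the moment about the hinge is M = F × 1.09804 = 169.843 × 1.09804 = 186.494 kN·m.

M ≈ 186.5 kN·m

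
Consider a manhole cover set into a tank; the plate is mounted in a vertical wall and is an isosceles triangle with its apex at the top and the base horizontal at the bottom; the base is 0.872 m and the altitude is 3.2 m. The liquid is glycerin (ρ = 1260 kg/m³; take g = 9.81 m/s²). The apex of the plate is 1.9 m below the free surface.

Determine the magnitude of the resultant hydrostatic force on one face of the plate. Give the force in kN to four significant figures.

γ = ρg = 1260 × 9.81 / 1000 = 12.3606 kN/m³.
With the apex up, the centroid sits 2h/3 = 2 × 3.2/3 = 2.13333 m below the apex, so the centroid depth is h_c = 1.9 + 2.13333 = 4.03333 m.
A = ½ × 0.872 × 3.2 = 1.3952 m².
Resultant F = γ·h_c·A = 12.3606 × 4.03333 × 1.3952 = 69.5568 kN.

F ≈ 69.56 kN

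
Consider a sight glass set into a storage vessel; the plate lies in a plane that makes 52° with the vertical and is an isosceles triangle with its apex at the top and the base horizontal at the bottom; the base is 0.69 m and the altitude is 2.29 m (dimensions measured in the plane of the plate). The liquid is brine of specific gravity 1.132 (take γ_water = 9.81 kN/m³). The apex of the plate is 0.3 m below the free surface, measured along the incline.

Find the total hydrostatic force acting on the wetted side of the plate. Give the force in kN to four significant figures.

γ = 1.132 × 9.81 = 11.10492 kN/m³.
The plate makes 52° with the vertical, i.e. θ = 90° − 52° = 38° to the horizontal. Measuring y along the incline from the free-surface line, vertical depth h = y·sinθ with sinθ = 0.615661.
With the apex up, the centroid sits 2h/3 = 2 × 2.29/3 = 1.52667 m below the apex, so y_c = 0.3 + 1.52667 = 1.82667 m and h_c = 1.82667 × 0.615661 = 1.12461 m.
A = ½ × 0.69 × 2.29 = 0.79005 m².
Resultant F = γ·h_c·A = 11.10492 × 1.12461 × 0.79005 = 9.8667 kN.

F ≈ 9.867 kN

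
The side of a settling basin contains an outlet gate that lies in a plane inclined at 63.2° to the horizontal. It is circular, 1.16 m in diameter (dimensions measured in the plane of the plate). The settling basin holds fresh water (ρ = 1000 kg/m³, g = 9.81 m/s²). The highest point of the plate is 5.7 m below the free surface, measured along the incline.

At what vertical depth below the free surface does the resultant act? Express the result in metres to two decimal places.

h_p = 5.62 m

γ = ρg = 1000 × 9.81 = 9810 N/m³ = 9.81 kN/m³.
Let θ = 63.2° be the plate's angle to the horizontal; measure y along the incline from where the plane meets the free surface. Vertical depth h = y·sinθ with sinθ = 0.892586.
The centroid is at the centre, 0.58 m below the top of the plate, so y_c = 5.7 + 0.58 = 6.28 m and h_c = 6.28 × 0.892586 = 5.60544 m.
A = π(0.58)² = 1.05683 m².
Resultant F = γ·h_c·A = 9.81 × 5.60544 × 1.05683 = 58.1144 kN.
I_c = πr⁴/4 = π × 0.58⁴/4 = 0.0888796 m⁴.
Centre of pressure: y_p = y_c + I_c/(y_c·A) = 6.28 + 0.0888796/(6.28 × 1.05683) = 6.28 + 0.0133917 = 6.29339 m along the plane.
Vertically, h_p = y_p·sinθ = 6.29339 × 0.892586 = 5.61739 m.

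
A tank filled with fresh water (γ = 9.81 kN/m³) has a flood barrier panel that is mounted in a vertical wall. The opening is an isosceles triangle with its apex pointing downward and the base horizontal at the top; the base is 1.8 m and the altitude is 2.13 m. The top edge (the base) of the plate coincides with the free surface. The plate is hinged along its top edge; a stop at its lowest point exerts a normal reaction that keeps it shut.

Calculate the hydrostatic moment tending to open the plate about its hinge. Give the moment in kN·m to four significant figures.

M ≈ 14.22 kN·m

γ = 9.81 kN/m³.
With the apex down, the centroid sits h/3 = 2.13/3 = 0.71 m below the base (the top edge), so the centroid depth is h_c = 0.71 m.
A = ½ × 1.8 × 2.13 = 1.917 m².
Resultant F = γ·h_c·A = 9.81 × 0.71 × 1.917 = 13.3521 kN.
I_c = b·h³/36 = 1.8 × 2.13³/36 = 0.48318 m⁴.
Centre of pressure: y_p = y_c + I_c/(y_c·A) = 0.71 + 0.48318/(0.71 × 1.917) = 0.71 + 0.355 = 1.065 m along the plane.
The resultant acts 0.71 + 0.355 = 1.065 m (along the plate) below the hinge at the top edge, so the moment about the hinge is M = F × 1.065 = 13.3521 × 1.065 = 14.22 kN·m.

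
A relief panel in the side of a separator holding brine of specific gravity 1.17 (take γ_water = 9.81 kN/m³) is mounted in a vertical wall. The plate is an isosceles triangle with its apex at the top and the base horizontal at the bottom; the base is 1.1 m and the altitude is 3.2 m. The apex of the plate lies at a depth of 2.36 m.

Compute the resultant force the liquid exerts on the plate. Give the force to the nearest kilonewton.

F ≈ 91 kN

γ = 1.17 × 9.81 = 11.4777 kN/m³.
With the apex up, the centroid sits 2h/3 = 2 × 3.2/3 = 2.13333 m below the apex, so the centroid depth is h_c = 2.36 + 2.13333 = 4.49333 m.
A = ½ × 1.1 × 3.2 = 1.76 m².
Resultant F = γ·h_c·A = 11.4777 × 4.49333 × 1.76 = 90.7686 kN.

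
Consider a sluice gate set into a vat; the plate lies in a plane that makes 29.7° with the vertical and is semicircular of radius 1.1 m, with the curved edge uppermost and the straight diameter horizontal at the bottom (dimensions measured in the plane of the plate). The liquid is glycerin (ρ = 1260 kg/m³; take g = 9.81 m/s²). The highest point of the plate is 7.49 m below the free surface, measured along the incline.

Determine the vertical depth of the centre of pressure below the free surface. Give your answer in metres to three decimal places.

h_p = 7.065 m

γ = ρg = 1260 × 9.81 / 1000 = 12.3606 kN/m³.
The plate makes 29.7° with the vertical, i.e. θ = 90° − 29.7° = 60.3° to the horizontal. Measuring y along the incline from the free-surface line, vertical depth h = y·sinθ with sinθ = 0.868632.
The centroid lies 4r/(3π) = 0.466854 m above the diameter, so r − 4r/(3π) = 1.1 − 0.466854 = 0.633146 m below the topmost point, so y_c = 7.49 + 0.633146 = 8.12315 m and h_c = 8.12315 × 0.868632 = 7.05603 m.
A = πr²/2 = π × 1.1²/2 = 1.90066 m².
Resultant F = γ·h_c·A = 12.3606 × 7.05603 × 1.90066 = 165.769 kN.
I_c = (π/8 − 8/(9π))·r⁴ = 0.109757 × 1.1⁴ = 0.160695 m⁴.
Centre of pressure: y_p = y_c + I_c/(y_c·A) = 8.12315 + 0.160695/(8.12315 × 1.90066) = 8.12315 + 0.0104081 = 8.13356 m along the plane.
Vertically, h_p = y_p·sinθ = 8.13356 × 0.868632 = 7.06507 m.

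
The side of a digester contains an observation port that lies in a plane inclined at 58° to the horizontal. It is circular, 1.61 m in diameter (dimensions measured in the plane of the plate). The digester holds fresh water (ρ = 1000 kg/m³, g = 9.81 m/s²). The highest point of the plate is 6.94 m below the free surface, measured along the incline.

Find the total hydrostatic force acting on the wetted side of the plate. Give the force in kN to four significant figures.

γ = ρg = 1000 × 9.81 = 9810 N/m³ = 9.81 kN/m³.
Let θ = 58° be the plate's angle to the horizontal; measure y along the incline from where the plane meets the free surface. Vertical depth h = y·sinθ with sinθ = 0.848048.
The centroid is at the centre, 0.805 m below the top of the plate, so y_c = 6.94 + 0.805 = 7.745 m and h_c = 7.745 × 0.848048 = 6.56813 m.
A = π(0.805)² = 2.03583 m².
Resultant F = γ·h_c·A = 9.81 × 6.56813 × 2.03583 = 131.175 kN.

F ≈ 131.2 kN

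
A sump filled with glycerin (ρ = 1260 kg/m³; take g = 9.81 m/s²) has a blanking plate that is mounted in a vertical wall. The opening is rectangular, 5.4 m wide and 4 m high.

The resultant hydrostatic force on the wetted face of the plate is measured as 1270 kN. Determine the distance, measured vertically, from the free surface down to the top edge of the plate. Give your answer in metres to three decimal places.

d_top ≈ 2.757 m

γ = ρg = 1260 × 9.81 / 1000 = 12.3606 kN/m³.
A = 5.4 × 4 = 21.6 m².
From F = γ·h_c·A, the centroid depth is h_c = 1270/(12.3606 × 21.6) = 4.75675 m.
The centroid lies 4/2 = 2 m below the top edge, so the top edge sits at h_top = 4.75675 − 2 = 2.75675 m below the surface.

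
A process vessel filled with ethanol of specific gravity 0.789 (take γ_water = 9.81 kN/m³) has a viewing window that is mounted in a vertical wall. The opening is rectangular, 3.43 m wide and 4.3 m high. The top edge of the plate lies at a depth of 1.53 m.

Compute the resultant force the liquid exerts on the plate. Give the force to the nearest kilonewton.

F ≈ 420 kN

γ = 0.789 × 9.81 = 7.74009 kN/m³.
The centroid lies 4.3/2 = 2.15 m below the top edge, so the centroid depth is h_c = 1.53 + 2.15 = 3.68 m.
A = 3.43 × 4.3 = 14.749 m².
Resultant F = γ·h_c·A = 7.74009 × 3.68 × 14.749 = 420.104 kN.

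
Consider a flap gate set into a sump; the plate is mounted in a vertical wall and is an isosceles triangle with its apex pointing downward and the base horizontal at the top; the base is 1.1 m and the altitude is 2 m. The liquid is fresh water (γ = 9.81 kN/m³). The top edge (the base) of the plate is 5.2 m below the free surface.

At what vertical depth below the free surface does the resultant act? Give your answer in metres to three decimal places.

h_p = 5.905 m

γ = 9.81 kN/m³.
With the apex down, the centroid sits h/3 = 2/3 = 0.666667 m below the base (the top edge), so the centroid depth is h_c = 5.2 + 0.666667 = 5.86667 m.
A = ½ × 1.1 × 2 = 1.1 m².
Resultant F = γ·h_c·A = 9.81 × 5.86667 × 1.1 = 63.3072 kN.
I_c = b·h³/36 = 1.1 × 2³/36 = 0.244444 m⁴.
Centre of pressure: y_p = y_c + I_c/(y_c·A) = 5.86667 + 0.244444/(5.86667 × 1.1) = 5.86667 + 0.0378787 = 5.90455 m along the plane.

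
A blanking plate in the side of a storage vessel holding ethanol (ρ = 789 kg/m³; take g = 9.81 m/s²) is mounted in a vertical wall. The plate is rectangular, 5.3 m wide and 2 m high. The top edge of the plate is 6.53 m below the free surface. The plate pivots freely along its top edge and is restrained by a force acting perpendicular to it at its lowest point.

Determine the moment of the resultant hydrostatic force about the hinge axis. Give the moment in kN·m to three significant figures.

M ≈ 645 kN·m

γ = ρg = 789 × 9.81 / 1000 = 7.74009 kN/m³.
The centroid lies 2/2 = 1 m below the top edge, so the centroid depth is h_c = 6.53 + 1 = 7.53 m.
A = 5.3 × 2 = 10.6 m².
Resultant F = γ·h_c·A = 7.74009 × 7.53 × 10.6 = 617.799 kN.
I_c = b·h³/12 = 5.3 × 2³/12 = 3.53333 m⁴.
Centre of pressure: y_p = y_c + I_c/(y_c·A) = 7.53 + 3.53333/(7.53 × 10.6) = 7.53 + 0.0442673 = 7.57427 m along the plane.
The resultant acts 1 + 0.0442673 = 1.04427 m (along the plate) below the hinge at the top edge, so the moment about the hinge is M = F × 1.04427 = 617.799 × 1.04427 = 645.149 kN·m.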